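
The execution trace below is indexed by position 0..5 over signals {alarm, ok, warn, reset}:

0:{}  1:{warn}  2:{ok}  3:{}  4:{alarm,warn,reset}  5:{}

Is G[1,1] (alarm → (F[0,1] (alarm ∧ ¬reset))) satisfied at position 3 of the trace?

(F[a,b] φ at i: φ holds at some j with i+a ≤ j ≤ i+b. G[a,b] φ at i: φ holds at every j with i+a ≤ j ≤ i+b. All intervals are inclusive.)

Check (alarm → (F[0,1] (alarm ∧ ¬reset))) at every j in [4,4]:
  j=4: antecedent true; consequent fails (none in [4,5]) → ✗
Fails at j=4 → formula fails.

No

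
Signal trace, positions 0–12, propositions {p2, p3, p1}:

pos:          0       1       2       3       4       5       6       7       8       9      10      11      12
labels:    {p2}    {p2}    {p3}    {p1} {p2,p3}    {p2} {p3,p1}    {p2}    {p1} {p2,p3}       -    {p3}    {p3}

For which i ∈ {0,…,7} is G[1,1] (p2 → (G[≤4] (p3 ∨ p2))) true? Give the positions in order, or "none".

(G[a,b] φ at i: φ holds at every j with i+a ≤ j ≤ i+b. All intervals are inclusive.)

Evaluate at each i in [0,7]:
  i=0: ✗ (fails at j=1)
  i=1: ✓ (all of [2,2])
  i=2: ✓ (all of [3,3])
  i=3: ✗ (fails at j=4)
  i=4: ✗ (fails at j=5)
  i=5: ✓ (all of [6,6])
  i=6: ✗ (fails at j=7)
  i=7: ✓ (all of [8,8])

1, 2, 5, 7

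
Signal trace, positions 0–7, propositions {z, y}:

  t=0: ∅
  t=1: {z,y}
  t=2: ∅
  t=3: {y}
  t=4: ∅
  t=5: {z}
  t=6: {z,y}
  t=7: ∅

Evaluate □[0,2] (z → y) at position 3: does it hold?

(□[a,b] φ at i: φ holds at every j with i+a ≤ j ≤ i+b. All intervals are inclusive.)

No

Check (z → y) at every j in [3,5]:
  j=3: antecedent false → ✓
  j=4: antecedent false → ✓
  j=5: antecedent true; consequent false → ✗
Fails at j=5 → formula fails.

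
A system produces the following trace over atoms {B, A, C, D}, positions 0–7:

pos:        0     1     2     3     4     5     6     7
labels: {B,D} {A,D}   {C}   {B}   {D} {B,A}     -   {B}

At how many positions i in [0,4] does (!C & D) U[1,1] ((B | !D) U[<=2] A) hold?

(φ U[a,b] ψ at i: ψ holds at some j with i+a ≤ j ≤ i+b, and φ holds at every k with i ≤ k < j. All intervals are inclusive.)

Evaluate at each i in [0,4]:
  i=0: ✓ (rhs at j=1; lhs holds on [0,0])
  i=1: ✗ (no rhs in [2,2])
  i=2: ✗ (no rhs in [3,3])
  i=3: ✗ (no rhs in [4,4])
  i=4: ✓ (rhs at j=5; lhs holds on [4,4])
Positions where it holds: {0, 4} → 2.

2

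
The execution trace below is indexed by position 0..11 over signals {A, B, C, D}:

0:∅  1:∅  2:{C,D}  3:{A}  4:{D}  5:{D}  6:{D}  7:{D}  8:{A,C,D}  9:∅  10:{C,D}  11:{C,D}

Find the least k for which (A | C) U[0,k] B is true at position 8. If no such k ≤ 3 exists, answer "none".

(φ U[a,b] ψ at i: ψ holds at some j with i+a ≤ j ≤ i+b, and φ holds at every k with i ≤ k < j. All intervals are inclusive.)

none

Need earliest j ≥ 8 with B, and (A | C) at every k in [8,j-1].
  j=8: rhs fails.
  j=9: rhs fails.
  j=10: rhs fails.
  j=11: rhs fails.
No witness within the range → none.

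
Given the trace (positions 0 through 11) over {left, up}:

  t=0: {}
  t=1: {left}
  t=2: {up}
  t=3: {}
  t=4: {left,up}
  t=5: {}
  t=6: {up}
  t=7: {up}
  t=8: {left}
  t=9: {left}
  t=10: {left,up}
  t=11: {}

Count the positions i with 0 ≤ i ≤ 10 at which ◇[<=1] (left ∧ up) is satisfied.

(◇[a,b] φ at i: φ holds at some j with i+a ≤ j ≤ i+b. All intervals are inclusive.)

4

Evaluate at each i in [0,10]:
  i=0: ✗ (none in [0,1])
  i=1: ✗ (none in [1,2])
  i=2: ✗ (none in [2,3])
  i=3: ✓ (witness j=4)
  i=4: ✓ (witness j=4)
  i=5: ✗ (none in [5,6])
  i=6: ✗ (none in [6,7])
  i=7: ✗ (none in [7,8])
  i=8: ✗ (none in [8,9])
  i=9: ✓ (witness j=10)
  i=10: ✓ (witness j=10)
Positions where it holds: {3, 4, 9, 10} → 4.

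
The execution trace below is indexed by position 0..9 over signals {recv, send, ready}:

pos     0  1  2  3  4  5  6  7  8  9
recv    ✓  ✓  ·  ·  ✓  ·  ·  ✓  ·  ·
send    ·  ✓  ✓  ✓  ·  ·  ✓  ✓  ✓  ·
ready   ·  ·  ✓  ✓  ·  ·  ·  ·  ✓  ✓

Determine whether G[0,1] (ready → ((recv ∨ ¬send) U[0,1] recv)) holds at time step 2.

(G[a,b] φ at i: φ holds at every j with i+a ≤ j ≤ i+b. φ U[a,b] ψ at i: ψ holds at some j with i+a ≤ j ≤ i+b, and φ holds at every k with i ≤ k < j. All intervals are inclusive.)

No

Check (ready → ((recv ∨ ¬send) U[0,1] recv)) at every j in [2,3]:
  j=2: antecedent true; consequent fails → ✗
  j=3: antecedent true; consequent fails → ✗
Fails at j=2 → formula fails.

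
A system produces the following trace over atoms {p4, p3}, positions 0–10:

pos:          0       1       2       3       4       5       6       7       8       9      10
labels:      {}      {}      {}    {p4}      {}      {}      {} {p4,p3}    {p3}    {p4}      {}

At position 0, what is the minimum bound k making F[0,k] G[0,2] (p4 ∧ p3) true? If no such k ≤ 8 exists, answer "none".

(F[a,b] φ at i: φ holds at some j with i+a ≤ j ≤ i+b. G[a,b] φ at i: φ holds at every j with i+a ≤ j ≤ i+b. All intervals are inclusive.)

none

Scan j = 0,1,… for G[0,2] (p4 ∧ p3):
  j=0: fails
  j=1: fails
  j=2: fails
  j=3: fails
  j=4: fails
  j=5: fails
  j=6: fails
  j=7: fails
  j=8: fails
No j in [0,8] satisfies it → none.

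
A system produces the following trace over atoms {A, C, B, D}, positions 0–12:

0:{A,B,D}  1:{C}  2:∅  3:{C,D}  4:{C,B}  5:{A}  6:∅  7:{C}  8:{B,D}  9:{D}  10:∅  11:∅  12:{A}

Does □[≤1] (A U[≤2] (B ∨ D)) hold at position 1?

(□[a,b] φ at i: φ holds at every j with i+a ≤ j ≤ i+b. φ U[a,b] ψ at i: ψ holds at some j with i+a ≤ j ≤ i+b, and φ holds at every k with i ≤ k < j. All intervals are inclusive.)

Check (A U[≤2] (B ∨ D)) at every j in [1,2]:
  j=1: fails
  j=2: fails
Fails at j=1 → formula fails.

False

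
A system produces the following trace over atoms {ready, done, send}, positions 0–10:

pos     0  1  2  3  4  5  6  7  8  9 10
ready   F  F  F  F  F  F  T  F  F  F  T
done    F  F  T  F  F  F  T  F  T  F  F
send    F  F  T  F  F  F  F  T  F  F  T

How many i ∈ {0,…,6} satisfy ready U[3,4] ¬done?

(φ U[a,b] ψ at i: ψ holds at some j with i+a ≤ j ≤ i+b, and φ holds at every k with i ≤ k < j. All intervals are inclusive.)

0

Evaluate at each i in [0,6]:
  i=0: ✗ (lhs fails at k=0 before rhs at j=3)
  i=1: ✗ (lhs fails at k=1 before rhs at j=4)
  i=2: ✗ (lhs fails at k=2 before rhs at j=5)
  i=3: ✗ (lhs fails at k=3 before rhs at j=7)
  i=4: ✗ (lhs fails at k=4 before rhs at j=7)
  i=5: ✗ (lhs fails at k=5 before rhs at j=9)
  i=6: ✗ (lhs fails at k=7 before rhs at j=9)
Positions where it holds: {} → 0.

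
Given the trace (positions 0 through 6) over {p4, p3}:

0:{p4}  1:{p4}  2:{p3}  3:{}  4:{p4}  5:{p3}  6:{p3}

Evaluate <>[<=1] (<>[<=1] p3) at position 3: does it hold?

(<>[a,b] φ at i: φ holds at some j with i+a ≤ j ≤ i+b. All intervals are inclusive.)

Holds

Check <>[<=1] p3 at each j in [3,4]:
  j=3: fails (none in [3,4])
  j=4: holds (witness at 5)
Found at j=4 → formula holds.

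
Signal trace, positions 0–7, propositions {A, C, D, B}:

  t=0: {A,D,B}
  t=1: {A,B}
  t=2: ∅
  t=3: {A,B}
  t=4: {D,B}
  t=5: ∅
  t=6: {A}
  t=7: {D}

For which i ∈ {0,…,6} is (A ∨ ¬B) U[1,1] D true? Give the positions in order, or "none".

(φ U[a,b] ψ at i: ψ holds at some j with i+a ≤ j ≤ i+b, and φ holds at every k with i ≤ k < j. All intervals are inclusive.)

3, 6

Evaluate at each i in [0,6]:
  i=0: ✗ (no rhs in [1,1])
  i=1: ✗ (no rhs in [2,2])
  i=2: ✗ (no rhs in [3,3])
  i=3: ✓ (rhs at j=4; lhs holds on [3,3])
  i=4: ✗ (no rhs in [5,5])
  i=5: ✗ (no rhs in [6,6])
  i=6: ✓ (rhs at j=7; lhs holds on [6,6])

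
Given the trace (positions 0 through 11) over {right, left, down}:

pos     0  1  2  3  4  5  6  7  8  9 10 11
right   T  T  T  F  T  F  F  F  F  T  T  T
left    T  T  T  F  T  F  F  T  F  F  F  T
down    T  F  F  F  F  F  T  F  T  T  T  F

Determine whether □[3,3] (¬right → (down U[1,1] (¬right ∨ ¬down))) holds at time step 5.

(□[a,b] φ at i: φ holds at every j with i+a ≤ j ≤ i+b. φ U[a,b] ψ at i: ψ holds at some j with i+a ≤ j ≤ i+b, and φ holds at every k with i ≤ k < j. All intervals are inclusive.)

No

Check (¬right → (down U[1,1] (¬right ∨ ¬down))) at every j in [8,8]:
  j=8: antecedent true; consequent fails → ✗
Fails at j=8 → formula fails.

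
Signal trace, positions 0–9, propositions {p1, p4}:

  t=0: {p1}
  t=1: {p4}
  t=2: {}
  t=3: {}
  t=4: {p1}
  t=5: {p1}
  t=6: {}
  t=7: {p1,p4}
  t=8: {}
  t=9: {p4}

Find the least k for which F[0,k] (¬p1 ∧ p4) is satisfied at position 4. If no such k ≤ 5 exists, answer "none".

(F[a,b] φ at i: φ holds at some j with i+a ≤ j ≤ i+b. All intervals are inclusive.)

Scan j = 4,5,… for (¬p1 ∧ p4):
  j=4: fails
  j=5: fails
  j=6: fails
  j=7: fails
  j=8: fails
  j=9: holds
First hit at j=9, so smallest k = 9-4 = 5.

5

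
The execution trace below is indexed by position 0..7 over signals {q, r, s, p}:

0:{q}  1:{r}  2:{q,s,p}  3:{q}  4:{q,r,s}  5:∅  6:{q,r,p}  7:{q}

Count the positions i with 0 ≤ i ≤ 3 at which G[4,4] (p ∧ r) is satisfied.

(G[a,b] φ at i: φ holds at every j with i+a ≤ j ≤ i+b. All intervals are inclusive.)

Evaluate at each i in [0,3]:
  i=0: ✗ (fails at j=4)
  i=1: ✗ (fails at j=5)
  i=2: ✓ (all of [6,6])
  i=3: ✗ (fails at j=7)
Positions where it holds: {2} → 1.

1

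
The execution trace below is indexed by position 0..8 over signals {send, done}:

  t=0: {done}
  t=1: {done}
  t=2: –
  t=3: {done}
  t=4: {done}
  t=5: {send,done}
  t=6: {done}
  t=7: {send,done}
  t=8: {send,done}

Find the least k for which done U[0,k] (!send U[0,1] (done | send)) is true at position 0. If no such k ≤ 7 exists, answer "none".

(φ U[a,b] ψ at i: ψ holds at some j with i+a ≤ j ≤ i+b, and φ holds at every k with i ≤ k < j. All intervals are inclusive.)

Need earliest j ≥ 0 with (!send U[0,1] (done | send)), and done at every k in [0,j-1].
  j=0: rhs holds (empty prefix). k = 0.

0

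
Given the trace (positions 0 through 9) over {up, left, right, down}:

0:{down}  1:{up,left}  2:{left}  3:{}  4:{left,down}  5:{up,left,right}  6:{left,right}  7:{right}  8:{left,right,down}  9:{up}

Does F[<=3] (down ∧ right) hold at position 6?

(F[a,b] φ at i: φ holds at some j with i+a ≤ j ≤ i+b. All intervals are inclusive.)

Yes

Check (down ∧ right) at each j in [6,9]:
  j=6: false
  j=7: false
  j=8: true
  j=9: false
Found at j=8 → formula holds.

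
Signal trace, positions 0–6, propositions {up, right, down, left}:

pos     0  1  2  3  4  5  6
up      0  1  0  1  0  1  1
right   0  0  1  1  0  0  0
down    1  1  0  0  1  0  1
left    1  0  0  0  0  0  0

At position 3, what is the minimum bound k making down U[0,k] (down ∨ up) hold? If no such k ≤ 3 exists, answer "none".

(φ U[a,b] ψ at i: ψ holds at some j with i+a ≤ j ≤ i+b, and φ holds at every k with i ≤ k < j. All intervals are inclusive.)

Need earliest j ≥ 3 with (down ∨ up), and down at every k in [3,j-1].
  j=3: rhs holds (empty prefix). k = 0.

0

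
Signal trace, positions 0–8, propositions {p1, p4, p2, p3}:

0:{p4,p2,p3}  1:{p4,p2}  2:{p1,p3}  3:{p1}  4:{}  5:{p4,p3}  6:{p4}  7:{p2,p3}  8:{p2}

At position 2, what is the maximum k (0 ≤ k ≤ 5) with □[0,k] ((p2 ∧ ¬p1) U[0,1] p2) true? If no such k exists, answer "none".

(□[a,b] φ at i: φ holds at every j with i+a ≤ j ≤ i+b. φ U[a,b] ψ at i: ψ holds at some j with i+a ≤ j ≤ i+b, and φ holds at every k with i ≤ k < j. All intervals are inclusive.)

none

((p2 ∧ ¬p1) U[0,1] p2) must hold from j=2 onward; find where it first fails.
  j=2: fails → no k works.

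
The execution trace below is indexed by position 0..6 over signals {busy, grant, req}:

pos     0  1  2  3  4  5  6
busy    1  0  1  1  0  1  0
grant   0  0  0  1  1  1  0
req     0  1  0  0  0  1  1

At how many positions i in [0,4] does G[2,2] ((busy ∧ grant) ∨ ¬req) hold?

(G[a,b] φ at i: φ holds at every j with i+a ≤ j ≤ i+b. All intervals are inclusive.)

Evaluate at each i in [0,4]:
  i=0: ✓ (all of [2,2])
  i=1: ✓ (all of [3,3])
  i=2: ✓ (all of [4,4])
  i=3: ✓ (all of [5,5])
  i=4: ✗ (fails at j=6)
Positions where it holds: {0, 1, 2, 3} → 4.

4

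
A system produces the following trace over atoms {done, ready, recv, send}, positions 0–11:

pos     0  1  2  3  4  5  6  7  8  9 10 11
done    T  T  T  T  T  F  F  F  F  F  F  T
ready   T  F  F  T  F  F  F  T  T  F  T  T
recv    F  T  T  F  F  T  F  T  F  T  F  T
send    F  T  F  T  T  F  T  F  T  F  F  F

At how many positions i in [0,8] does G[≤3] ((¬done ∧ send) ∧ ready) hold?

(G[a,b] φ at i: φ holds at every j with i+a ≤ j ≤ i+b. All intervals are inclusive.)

0

Evaluate at each i in [0,8]:
  i=0: ✗ (fails at j=0)
  i=1: ✗ (fails at j=1)
  i=2: ✗ (fails at j=2)
  i=3: ✗ (fails at j=3)
  i=4: ✗ (fails at j=4)
  i=5: ✗ (fails at j=5)
  i=6: ✗ (fails at j=6)
  i=7: ✗ (fails at j=7)
  i=8: ✗ (fails at j=9)
Positions where it holds: {} → 0.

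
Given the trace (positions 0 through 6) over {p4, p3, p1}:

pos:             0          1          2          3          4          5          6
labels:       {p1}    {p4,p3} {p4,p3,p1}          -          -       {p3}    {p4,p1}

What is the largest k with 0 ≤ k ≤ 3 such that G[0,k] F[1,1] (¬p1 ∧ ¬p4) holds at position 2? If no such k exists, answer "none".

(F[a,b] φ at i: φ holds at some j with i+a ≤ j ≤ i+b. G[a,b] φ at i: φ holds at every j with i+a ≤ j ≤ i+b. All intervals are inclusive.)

2

F[1,1] (¬p1 ∧ ¬p4) must hold from j=2 onward; find where it first fails.
  j=2: holds
  j=3: holds
  j=4: holds
  j=5: fails
Holds on [2,4], so largest k = 2.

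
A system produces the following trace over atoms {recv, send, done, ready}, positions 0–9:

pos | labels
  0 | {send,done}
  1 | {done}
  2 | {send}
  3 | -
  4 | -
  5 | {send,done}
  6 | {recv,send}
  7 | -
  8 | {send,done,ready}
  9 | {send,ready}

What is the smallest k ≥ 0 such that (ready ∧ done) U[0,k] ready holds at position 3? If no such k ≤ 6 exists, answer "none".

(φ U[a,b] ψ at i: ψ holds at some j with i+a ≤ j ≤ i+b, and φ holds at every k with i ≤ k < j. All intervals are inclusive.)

none

Need earliest j ≥ 3 with ready, and (ready ∧ done) at every k in [3,j-1].
  j=3: rhs fails.
  j=4: rhs fails.
  j=5: rhs fails.
  j=6: rhs fails.
  j=7: rhs fails.
  j=8: rhs holds but lhs fails at k=3.
  j=9: rhs holds but lhs fails at k=3.
No witness within the range → none.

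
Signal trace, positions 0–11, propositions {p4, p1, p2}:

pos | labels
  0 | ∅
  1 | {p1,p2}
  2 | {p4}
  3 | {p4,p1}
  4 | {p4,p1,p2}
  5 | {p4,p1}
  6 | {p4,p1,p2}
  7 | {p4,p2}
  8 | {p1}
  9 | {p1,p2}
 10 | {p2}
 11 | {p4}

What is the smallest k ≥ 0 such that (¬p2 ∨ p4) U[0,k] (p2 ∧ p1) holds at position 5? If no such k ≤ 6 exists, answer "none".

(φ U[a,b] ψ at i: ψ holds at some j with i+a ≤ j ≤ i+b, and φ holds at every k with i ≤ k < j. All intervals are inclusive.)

1

Need earliest j ≥ 5 with (p2 ∧ p1), and (¬p2 ∨ p4) at every k in [5,j-1].
  j=5: rhs fails.
  j=6: rhs holds; lhs holds on [5,5]. k = 1.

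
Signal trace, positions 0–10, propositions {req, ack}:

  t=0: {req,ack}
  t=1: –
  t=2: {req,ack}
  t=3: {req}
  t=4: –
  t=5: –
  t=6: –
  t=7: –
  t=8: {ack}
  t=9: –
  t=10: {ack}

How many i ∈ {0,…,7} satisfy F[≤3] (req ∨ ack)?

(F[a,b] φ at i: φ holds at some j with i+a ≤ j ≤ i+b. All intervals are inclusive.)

7

Evaluate at each i in [0,7]:
  i=0: ✓ (witness j=0)
  i=1: ✓ (witness j=2)
  i=2: ✓ (witness j=2)
  i=3: ✓ (witness j=3)
  i=4: ✗ (none in [4,7])
  i=5: ✓ (witness j=8)
  i=6: ✓ (witness j=8)
  i=7: ✓ (witness j=8)
Positions where it holds: {0, 1, 2, 3, 5, 6, 7} → 7.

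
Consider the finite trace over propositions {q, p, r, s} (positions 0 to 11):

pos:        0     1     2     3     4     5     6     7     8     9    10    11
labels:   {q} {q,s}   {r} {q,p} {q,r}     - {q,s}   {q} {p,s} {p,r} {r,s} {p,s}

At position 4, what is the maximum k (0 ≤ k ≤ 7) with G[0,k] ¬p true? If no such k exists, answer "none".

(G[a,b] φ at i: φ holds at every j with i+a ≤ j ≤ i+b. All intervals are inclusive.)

¬p must hold from j=4 onward; find where it first fails.
  j=4: holds
  j=5: holds
  j=6: holds
  j=7: holds
  j=8: fails
Holds on [4,7], so largest k = 3.

3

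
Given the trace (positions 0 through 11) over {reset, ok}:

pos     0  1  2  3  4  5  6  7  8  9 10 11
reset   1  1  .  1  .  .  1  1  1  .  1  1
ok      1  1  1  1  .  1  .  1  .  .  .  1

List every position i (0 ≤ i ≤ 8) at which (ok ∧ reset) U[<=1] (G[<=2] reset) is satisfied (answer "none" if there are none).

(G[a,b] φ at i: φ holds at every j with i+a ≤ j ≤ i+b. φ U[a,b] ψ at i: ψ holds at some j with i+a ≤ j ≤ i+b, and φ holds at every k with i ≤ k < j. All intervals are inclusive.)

Evaluate at each i in [0,8]:
  i=0: ✗ (no rhs in [0,1])
  i=1: ✗ (no rhs in [1,2])
  i=2: ✗ (no rhs in [2,3])
  i=3: ✗ (no rhs in [3,4])
  i=4: ✗ (no rhs in [4,5])
  i=5: ✗ (lhs fails at k=5 before rhs at j=6)
  i=6: ✓ (rhs at j=6)
  i=7: ✗ (no rhs in [7,8])
  i=8: ✗ (no rhs in [8,9])

6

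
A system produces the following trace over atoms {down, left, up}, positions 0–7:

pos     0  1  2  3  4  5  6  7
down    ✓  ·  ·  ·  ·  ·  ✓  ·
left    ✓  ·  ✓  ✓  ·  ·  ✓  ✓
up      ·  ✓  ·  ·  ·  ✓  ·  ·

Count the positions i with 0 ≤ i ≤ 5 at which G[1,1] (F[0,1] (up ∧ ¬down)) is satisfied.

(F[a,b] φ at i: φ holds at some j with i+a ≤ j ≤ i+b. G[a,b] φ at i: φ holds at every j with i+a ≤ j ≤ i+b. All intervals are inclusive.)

Evaluate at each i in [0,5]:
  i=0: ✓ (all of [1,1])
  i=1: ✗ (fails at j=2)
  i=2: ✗ (fails at j=3)
  i=3: ✓ (all of [4,4])
  i=4: ✓ (all of [5,5])
  i=5: ✗ (fails at j=6)
Positions where it holds: {0, 3, 4} → 3.

3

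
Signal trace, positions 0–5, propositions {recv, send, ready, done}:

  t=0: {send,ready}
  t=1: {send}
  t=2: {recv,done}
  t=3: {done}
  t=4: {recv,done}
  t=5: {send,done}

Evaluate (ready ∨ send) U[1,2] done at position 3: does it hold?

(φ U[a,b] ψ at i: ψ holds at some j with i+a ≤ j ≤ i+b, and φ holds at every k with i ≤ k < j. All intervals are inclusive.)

Need some j in [4,5] with done, and (ready ∨ send) at every k in [3,j-1].
  j=4: done holds, but (ready ∨ send) fails at k=3 → not this j.
  j=5: done holds, but (ready ∨ send) fails at k=3 → not this j.
No j in the window works → until fails.

Does not hold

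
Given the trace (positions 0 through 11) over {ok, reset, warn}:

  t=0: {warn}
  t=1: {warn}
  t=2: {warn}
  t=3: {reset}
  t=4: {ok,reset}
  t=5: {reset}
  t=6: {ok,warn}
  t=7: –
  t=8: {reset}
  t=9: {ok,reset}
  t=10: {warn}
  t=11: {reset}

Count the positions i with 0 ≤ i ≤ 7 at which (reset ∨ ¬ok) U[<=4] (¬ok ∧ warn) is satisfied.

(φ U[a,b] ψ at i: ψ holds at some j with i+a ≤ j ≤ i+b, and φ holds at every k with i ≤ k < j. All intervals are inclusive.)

Evaluate at each i in [0,7]:
  i=0: ✓ (rhs at j=0)
  i=1: ✓ (rhs at j=1)
  i=2: ✓ (rhs at j=2)
  i=3: ✗ (no rhs in [3,7])
  i=4: ✗ (no rhs in [4,8])
  i=5: ✗ (no rhs in [5,9])
  i=6: ✗ (lhs fails at k=6 before rhs at j=10)
  i=7: ✓ (rhs at j=10; lhs holds on [7,9])
Positions where it holds: {0, 1, 2, 7} → 4.

4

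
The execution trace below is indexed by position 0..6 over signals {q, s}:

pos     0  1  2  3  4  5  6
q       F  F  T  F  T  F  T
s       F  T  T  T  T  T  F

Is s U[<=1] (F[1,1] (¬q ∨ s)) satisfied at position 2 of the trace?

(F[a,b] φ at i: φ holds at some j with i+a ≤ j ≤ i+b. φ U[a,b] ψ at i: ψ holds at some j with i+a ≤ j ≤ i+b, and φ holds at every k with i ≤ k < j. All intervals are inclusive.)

Need some j in [2,3] with F[1,1] (¬q ∨ s), and s at every k in [2,j-1].
  j=2: F[1,1] (¬q ∨ s) holds; no prefix to check → satisfied.

Holds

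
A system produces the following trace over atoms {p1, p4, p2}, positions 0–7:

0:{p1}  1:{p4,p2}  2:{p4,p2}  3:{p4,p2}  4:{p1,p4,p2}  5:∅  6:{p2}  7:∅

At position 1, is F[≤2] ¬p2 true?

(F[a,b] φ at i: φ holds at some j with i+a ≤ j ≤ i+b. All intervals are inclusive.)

Check ¬p2 at each j in [1,3]:
  j=1: false
  j=2: false
  j=3: false
No position in the window satisfies it → formula fails.

No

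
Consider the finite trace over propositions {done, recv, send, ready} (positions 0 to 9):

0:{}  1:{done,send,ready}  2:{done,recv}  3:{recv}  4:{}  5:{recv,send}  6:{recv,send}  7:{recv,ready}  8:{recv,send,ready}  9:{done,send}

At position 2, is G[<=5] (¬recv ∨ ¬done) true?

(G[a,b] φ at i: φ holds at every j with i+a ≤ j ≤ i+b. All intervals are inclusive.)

Check (¬recv ∨ ¬done) at every j in [2,7]:
  j=2: false
  j=3: true
  j=4: true
  j=5: true
  j=6: true
  j=7: true
Fails at j=2 → formula fails.

False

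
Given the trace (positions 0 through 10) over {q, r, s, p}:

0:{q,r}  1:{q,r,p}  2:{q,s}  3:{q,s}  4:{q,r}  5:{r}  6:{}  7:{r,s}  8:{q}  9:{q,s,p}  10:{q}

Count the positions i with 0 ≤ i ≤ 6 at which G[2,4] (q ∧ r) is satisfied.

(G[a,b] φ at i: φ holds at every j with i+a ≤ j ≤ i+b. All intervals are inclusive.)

Evaluate at each i in [0,6]:
  i=0: ✗ (fails at j=2)
  i=1: ✗ (fails at j=3)
  i=2: ✗ (fails at j=5)
  i=3: ✗ (fails at j=5)
  i=4: ✗ (fails at j=6)
  i=5: ✗ (fails at j=7)
  i=6: ✗ (fails at j=8)
Positions where it holds: {} → 0.

0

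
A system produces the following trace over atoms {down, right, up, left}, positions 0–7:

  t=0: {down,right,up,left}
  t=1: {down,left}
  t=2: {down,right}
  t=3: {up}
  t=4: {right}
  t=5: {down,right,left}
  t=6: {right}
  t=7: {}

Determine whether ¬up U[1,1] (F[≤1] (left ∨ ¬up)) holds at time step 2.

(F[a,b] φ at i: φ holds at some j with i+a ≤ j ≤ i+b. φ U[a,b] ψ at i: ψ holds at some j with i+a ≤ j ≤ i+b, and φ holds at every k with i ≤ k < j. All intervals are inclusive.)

Need some j in [3,3] with F[≤1] (left ∨ ¬up), and ¬up at every k in [2,j-1].
  j=3: F[≤1] (left ∨ ¬up) holds; ¬up holds at every k in [2,2] → satisfied.

Holds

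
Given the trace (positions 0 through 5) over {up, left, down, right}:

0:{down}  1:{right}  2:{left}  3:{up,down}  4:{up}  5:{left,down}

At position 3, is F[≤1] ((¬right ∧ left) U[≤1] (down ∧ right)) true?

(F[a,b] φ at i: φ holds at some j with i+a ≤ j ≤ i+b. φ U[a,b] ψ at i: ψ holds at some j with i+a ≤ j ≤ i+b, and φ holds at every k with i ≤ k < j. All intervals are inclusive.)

No

Check ((¬right ∧ left) U[≤1] (down ∧ right)) at each j in [3,4]:
  j=3: fails
  j=4: fails
No position in the window satisfies it → formula fails.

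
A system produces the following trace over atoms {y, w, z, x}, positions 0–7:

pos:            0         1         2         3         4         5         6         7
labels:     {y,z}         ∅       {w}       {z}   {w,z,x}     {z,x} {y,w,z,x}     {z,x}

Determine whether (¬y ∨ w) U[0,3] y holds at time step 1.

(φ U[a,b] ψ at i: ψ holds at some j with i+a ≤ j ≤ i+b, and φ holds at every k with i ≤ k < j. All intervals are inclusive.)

No

Need some j in [1,4] with y, and (¬y ∨ w) at every k in [1,j-1].
  j=1: y false.
  j=2: y false.
  j=3: y false.
  j=4: y false.
No j in the window works → until fails.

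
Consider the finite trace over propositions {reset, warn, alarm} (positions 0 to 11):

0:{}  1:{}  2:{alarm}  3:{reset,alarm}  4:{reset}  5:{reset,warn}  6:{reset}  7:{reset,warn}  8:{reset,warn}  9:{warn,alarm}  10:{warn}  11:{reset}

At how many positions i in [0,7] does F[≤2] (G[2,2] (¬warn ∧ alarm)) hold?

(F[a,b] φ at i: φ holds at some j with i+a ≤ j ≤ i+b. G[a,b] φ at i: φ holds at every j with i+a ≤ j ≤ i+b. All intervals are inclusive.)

2

Evaluate at each i in [0,7]:
  i=0: ✓ (witness j=0)
  i=1: ✓ (witness j=1)
  i=2: ✗ (none in [2,4])
  i=3: ✗ (none in [3,5])
  i=4: ✗ (none in [4,6])
  i=5: ✗ (none in [5,7])
  i=6: ✗ (none in [6,8])
  i=7: ✗ (none in [7,9])
Positions where it holds: {0, 1} → 2.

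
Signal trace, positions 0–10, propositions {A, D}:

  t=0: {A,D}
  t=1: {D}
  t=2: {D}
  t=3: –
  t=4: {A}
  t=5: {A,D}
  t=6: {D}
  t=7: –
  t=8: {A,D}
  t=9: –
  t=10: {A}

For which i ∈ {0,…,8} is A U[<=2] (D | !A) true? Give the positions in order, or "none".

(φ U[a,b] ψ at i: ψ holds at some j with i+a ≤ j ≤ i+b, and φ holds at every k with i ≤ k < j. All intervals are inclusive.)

Evaluate at each i in [0,8]:
  i=0: ✓ (rhs at j=0)
  i=1: ✓ (rhs at j=1)
  i=2: ✓ (rhs at j=2)
  i=3: ✓ (rhs at j=3)
  i=4: ✓ (rhs at j=5; lhs holds on [4,4])
  i=5: ✓ (rhs at j=5)
  i=6: ✓ (rhs at j=6)
  i=7: ✓ (rhs at j=7)
  i=8: ✓ (rhs at j=8)

0, 1, 2, 3, 4, 5, 6, 7, 8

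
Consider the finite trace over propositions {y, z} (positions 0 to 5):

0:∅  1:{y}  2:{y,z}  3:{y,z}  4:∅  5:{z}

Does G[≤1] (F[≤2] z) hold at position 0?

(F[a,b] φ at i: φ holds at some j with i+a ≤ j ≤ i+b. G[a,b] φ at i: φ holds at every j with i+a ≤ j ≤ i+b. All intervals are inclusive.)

Check F[≤2] z at every j in [0,1]:
  j=0: holds (witness at 2)
  j=1: holds (witness at 2)
All positions satisfy it → formula holds.

Holds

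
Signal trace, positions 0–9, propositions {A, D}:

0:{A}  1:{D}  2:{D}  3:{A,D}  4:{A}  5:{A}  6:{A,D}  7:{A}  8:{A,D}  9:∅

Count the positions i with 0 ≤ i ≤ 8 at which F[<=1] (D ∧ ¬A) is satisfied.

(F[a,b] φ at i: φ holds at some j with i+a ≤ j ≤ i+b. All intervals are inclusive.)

Evaluate at each i in [0,8]:
  i=0: ✓ (witness j=1)
  i=1: ✓ (witness j=1)
  i=2: ✓ (witness j=2)
  i=3: ✗ (none in [3,4])
  i=4: ✗ (none in [4,5])
  i=5: ✗ (none in [5,6])
  i=6: ✗ (none in [6,7])
  i=7: ✗ (none in [7,8])
  i=8: ✗ (none in [8,9])
Positions where it holds: {0, 1, 2} → 3.

3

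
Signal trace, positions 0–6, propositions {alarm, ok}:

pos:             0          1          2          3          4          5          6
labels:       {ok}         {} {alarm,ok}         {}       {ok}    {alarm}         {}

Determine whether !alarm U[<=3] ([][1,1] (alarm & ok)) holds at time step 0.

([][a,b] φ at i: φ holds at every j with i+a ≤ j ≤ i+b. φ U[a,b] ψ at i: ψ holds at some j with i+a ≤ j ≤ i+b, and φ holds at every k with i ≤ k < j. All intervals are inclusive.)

Need some j in [0,3] with [][1,1] (alarm & ok), and !alarm at every k in [0,j-1].
  j=0: [][1,1] (alarm & ok) — fails at 1.
  j=1: [][1,1] (alarm & ok) holds; !alarm holds at every k in [0,0] → satisfied.

Holds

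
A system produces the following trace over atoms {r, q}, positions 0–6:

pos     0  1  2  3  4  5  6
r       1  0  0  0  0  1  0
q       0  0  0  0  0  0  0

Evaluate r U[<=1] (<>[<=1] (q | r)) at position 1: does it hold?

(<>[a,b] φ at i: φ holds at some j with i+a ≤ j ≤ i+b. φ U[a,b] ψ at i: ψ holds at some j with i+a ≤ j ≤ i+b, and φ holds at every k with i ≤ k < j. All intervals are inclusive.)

False

Need some j in [1,2] with <>[<=1] (q | r), and r at every k in [1,j-1].
  j=1: <>[<=1] (q | r) — fails (none in [1,2]).
  j=2: <>[<=1] (q | r) — fails (none in [2,3]).
No j in the window works → until fails.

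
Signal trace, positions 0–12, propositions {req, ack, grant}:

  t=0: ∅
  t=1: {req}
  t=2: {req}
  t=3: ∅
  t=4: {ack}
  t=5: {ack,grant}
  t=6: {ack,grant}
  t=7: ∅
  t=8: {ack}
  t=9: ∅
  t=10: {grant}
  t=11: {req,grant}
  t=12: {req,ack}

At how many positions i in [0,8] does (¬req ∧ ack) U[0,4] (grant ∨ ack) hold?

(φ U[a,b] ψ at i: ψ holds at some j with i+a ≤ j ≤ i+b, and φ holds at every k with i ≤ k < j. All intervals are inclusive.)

Evaluate at each i in [0,8]:
  i=0: ✗ (lhs fails at k=0 before rhs at j=4)
  i=1: ✗ (lhs fails at k=1 before rhs at j=4)
  i=2: ✗ (lhs fails at k=2 before rhs at j=4)
  i=3: ✗ (lhs fails at k=3 before rhs at j=4)
  i=4: ✓ (rhs at j=4)
  i=5: ✓ (rhs at j=5)
  i=6: ✓ (rhs at j=6)
  i=7: ✗ (lhs fails at k=7 before rhs at j=8)
  i=8: ✓ (rhs at j=8)
Positions where it holds: {4, 5, 6, 8} → 4.

4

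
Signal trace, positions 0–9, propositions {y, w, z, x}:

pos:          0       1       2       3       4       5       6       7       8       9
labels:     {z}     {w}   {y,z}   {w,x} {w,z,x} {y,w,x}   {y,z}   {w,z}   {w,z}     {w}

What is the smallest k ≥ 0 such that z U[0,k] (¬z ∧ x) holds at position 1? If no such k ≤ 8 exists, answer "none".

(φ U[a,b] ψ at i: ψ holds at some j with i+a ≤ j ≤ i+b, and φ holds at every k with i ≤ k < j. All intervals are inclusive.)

none

Need earliest j ≥ 1 with (¬z ∧ x), and z at every k in [1,j-1].
  j=1: rhs fails.
  j=2: rhs fails.
  j=3: rhs holds but lhs fails at k=1.
  j=4: rhs fails.
  j=5: rhs holds but lhs fails at k=1.
  j=6: rhs fails.
  j=7: rhs fails.
  j=8: rhs fails.
  j=9: rhs fails.
No witness within the range → none.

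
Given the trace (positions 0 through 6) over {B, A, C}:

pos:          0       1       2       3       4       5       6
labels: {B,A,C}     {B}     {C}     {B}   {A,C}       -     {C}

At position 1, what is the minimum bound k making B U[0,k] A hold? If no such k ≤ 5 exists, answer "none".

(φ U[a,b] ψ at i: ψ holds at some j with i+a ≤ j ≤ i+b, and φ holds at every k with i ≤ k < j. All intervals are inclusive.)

none

Need earliest j ≥ 1 with A, and B at every k in [1,j-1].
  j=1: rhs fails.
  j=2: rhs fails.
  j=3: rhs fails.
  j=4: rhs holds but lhs fails at k=2.
  j=5: rhs fails.
  j=6: rhs fails.
No witness within the range → none.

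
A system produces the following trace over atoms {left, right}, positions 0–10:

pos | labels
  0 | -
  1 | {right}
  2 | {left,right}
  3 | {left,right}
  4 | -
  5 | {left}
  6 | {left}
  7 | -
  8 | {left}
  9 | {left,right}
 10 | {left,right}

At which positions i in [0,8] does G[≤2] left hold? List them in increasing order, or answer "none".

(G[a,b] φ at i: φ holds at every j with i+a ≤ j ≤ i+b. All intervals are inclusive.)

Evaluate at each i in [0,8]:
  i=0: ✗ (fails at j=0)
  i=1: ✗ (fails at j=1)
  i=2: ✗ (fails at j=4)
  i=3: ✗ (fails at j=4)
  i=4: ✗ (fails at j=4)
  i=5: ✗ (fails at j=7)
  i=6: ✗ (fails at j=7)
  i=7: ✗ (fails at j=7)
  i=8: ✓ (all of [8,10])

8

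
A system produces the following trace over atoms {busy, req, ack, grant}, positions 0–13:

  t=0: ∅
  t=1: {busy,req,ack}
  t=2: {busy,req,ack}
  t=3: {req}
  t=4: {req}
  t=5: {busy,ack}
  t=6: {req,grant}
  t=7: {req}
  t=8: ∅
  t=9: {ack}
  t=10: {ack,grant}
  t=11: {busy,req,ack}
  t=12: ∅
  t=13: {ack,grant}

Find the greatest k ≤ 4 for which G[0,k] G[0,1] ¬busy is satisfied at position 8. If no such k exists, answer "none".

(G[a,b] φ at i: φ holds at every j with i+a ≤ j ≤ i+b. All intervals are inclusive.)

G[0,1] ¬busy must hold from j=8 onward; find where it first fails.
  j=8: holds
  j=9: holds
  j=10: fails
Holds on [8,9], so largest k = 1.

1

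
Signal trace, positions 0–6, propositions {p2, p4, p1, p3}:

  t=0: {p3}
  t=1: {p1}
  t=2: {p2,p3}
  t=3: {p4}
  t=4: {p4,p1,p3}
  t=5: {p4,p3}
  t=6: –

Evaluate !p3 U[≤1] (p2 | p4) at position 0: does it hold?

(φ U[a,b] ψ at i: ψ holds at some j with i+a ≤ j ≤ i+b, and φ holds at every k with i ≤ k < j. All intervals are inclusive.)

Need some j in [0,1] with (p2 | p4), and !p3 at every k in [0,j-1].
  j=0: (p2 | p4) false.
  j=1: (p2 | p4) false.
No j in the window works → until fails.

No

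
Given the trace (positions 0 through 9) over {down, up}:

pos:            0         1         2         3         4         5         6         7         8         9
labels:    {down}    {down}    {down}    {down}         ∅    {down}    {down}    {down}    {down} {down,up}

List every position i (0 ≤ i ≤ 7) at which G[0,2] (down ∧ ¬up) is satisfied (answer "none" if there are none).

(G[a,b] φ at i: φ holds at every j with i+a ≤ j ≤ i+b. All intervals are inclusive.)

0, 1, 5, 6

Evaluate at each i in [0,7]:
  i=0: ✓ (all of [0,2])
  i=1: ✓ (all of [1,3])
  i=2: ✗ (fails at j=4)
  i=3: ✗ (fails at j=4)
  i=4: ✗ (fails at j=4)
  i=5: ✓ (all of [5,7])
  i=6: ✓ (all of [6,8])
  i=7: ✗ (fails at j=9)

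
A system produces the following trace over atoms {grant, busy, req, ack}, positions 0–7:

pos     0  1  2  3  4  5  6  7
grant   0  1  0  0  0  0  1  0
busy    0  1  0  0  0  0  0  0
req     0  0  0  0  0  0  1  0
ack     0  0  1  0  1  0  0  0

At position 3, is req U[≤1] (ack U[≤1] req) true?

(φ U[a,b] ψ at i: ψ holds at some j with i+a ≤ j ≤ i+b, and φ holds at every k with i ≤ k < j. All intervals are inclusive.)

Does not hold

Need some j in [3,4] with (ack U[≤1] req), and req at every k in [3,j-1].
  j=3: (ack U[≤1] req) — fails.
  j=4: (ack U[≤1] req) — fails.
No j in the window works → until fails.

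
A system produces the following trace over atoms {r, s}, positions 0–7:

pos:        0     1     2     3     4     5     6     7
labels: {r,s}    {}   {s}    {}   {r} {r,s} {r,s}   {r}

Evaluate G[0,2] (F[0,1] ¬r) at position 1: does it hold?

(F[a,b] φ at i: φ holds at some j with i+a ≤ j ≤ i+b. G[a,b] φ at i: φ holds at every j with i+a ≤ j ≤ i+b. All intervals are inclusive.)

True

Check F[0,1] ¬r at every j in [1,3]:
  j=1: holds (witness at 1)
  j=2: holds (witness at 2)
  j=3: holds (witness at 3)
All positions satisfy it → formula holds.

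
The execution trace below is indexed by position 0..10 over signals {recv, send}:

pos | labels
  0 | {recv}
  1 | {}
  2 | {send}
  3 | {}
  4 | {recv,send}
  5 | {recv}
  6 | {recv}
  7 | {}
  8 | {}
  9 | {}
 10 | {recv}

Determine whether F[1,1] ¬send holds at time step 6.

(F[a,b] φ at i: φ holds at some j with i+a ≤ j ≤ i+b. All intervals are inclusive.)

Check ¬send at each j in [7,7]:
  j=7: true
Found at j=7 → formula holds.

Yes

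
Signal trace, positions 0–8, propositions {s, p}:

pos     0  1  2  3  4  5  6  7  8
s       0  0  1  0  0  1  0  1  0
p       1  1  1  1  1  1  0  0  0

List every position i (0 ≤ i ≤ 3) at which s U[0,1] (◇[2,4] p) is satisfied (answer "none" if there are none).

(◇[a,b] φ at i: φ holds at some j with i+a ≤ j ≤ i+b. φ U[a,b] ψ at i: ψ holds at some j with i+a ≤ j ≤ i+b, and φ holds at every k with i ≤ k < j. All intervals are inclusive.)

Evaluate at each i in [0,3]:
  i=0: ✓ (rhs at j=0)
  i=1: ✓ (rhs at j=1)
  i=2: ✓ (rhs at j=2)
  i=3: ✓ (rhs at j=3)

0, 1, 2, 3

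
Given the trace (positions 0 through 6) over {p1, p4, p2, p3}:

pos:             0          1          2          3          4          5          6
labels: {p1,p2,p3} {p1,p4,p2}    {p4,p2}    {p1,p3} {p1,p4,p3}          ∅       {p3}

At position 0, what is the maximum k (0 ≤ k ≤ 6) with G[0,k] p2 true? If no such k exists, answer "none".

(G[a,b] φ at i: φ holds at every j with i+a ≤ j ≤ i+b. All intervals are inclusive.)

p2 must hold from j=0 onward; find where it first fails.
  j=0: holds
  j=1: holds
  j=2: holds
  j=3: fails
Holds on [0,2], so largest k = 2.

2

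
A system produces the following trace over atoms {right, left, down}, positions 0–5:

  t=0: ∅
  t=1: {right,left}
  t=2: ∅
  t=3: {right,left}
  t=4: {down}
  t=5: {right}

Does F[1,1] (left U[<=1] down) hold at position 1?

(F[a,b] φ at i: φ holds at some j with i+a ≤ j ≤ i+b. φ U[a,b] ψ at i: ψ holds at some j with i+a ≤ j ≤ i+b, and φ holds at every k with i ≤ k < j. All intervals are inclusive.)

Check (left U[<=1] down) at each j in [2,2]:
  j=2: fails
No position in the window satisfies it → formula fails.

No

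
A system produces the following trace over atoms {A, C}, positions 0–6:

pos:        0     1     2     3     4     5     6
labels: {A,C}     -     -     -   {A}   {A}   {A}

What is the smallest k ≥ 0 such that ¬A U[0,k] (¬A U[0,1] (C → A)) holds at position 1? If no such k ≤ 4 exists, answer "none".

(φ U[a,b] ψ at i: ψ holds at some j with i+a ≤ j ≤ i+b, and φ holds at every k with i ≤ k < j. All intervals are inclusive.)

Need earliest j ≥ 1 with (¬A U[0,1] (C → A)), and ¬A at every k in [1,j-1].
  j=1: rhs holds (empty prefix). k = 0.

0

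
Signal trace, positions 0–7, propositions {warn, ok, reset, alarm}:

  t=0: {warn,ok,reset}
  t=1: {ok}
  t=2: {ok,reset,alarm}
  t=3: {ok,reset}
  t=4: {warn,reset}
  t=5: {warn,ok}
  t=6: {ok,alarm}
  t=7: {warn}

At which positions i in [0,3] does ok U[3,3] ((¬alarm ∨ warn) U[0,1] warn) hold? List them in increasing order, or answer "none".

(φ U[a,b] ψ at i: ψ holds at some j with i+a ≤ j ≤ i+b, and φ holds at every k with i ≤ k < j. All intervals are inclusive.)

Evaluate at each i in [0,3]:
  i=0: ✓ (rhs at j=3; lhs holds on [0,2])
  i=1: ✓ (rhs at j=4; lhs holds on [1,3])
  i=2: ✗ (lhs fails at k=4 before rhs at j=5)
  i=3: ✗ (no rhs in [6,6])

0, 1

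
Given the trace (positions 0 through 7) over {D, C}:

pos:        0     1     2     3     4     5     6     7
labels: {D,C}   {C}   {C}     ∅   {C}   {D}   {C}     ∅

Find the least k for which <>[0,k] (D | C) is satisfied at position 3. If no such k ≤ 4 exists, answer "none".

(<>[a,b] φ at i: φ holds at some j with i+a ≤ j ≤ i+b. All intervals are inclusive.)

1

Scan j = 3,4,… for (D | C):
  j=3: fails
  j=4: holds
First hit at j=4, so smallest k = 4-3 = 1.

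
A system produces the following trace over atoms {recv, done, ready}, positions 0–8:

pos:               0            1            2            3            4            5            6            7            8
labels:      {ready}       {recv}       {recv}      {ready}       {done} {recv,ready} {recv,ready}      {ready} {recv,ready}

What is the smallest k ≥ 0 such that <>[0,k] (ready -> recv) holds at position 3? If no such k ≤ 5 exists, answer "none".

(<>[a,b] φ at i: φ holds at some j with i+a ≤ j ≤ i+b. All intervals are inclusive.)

1

Scan j = 3,4,… for (ready -> recv):
  j=3: fails
  j=4: holds
First hit at j=4, so smallest k = 4-3 = 1.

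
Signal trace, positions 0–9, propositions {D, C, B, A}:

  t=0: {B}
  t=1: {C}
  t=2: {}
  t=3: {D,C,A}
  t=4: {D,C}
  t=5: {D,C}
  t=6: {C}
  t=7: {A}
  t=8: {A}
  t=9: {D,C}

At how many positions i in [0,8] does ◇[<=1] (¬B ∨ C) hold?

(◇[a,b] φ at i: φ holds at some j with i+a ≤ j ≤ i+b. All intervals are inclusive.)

Evaluate at each i in [0,8]:
  i=0: ✓ (witness j=1)
  i=1: ✓ (witness j=1)
  i=2: ✓ (witness j=2)
  i=3: ✓ (witness j=3)
  i=4: ✓ (witness j=4)
  i=5: ✓ (witness j=5)
  i=6: ✓ (witness j=6)
  i=7: ✓ (witness j=7)
  i=8: ✓ (witness j=8)
Positions where it holds: {0, 1, 2, 3, 4, 5, 6, 7, 8} → 9.

9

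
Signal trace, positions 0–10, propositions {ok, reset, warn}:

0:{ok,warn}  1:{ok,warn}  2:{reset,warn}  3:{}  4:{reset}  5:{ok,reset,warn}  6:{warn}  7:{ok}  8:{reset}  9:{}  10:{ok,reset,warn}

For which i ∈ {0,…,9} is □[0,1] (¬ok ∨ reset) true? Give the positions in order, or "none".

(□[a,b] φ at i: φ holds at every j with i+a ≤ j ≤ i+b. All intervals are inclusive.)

Evaluate at each i in [0,9]:
  i=0: ✗ (fails at j=0)
  i=1: ✗ (fails at j=1)
  i=2: ✓ (all of [2,3])
  i=3: ✓ (all of [3,4])
  i=4: ✓ (all of [4,5])
  i=5: ✓ (all of [5,6])
  i=6: ✗ (fails at j=7)
  i=7: ✗ (fails at j=7)
  i=8: ✓ (all of [8,9])
  i=9: ✓ (all of [9,10])

2, 3, 4, 5, 8, 9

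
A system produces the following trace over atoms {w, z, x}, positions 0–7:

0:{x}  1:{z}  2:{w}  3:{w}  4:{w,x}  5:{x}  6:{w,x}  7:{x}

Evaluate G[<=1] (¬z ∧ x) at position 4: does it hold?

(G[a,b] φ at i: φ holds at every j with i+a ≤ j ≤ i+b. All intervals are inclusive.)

Check (¬z ∧ x) at every j in [4,5]:
  j=4: true
  j=5: true
All positions satisfy it → formula holds.

Yes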